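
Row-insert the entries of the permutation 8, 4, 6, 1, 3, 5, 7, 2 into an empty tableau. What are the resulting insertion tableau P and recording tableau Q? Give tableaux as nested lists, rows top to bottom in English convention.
P = [[1, 2, 5, 7], [3, 6], [4], [8]], Q = [[1, 3, 6, 7], [2, 5], [4], [8]]

Insert each entry of the permutation into P by Schensted row insertion, recording in Q the position of each new cell.

Insert 8: appended to row 1. P = [[8]], Q = [[1]].
Insert 4: 4 bumps 8 from row 1; 8 starts row 2. P = [[4], [8]], Q = [[1], [2]].
Insert 6: appended to row 1. P = [[4, 6], [8]], Q = [[1, 3], [2]].
Insert 1: 1 bumps 4 from row 1; 4 bumps 8 from row 2; 8 starts row 3. P = [[1, 6], [4], [8]], Q = [[1, 3], [2], [4]].
Insert 3: 3 bumps 6 from row 1; 6 appends to row 2. P = [[1, 3], [4, 6], [8]], Q = [[1, 3], [2, 5], [4]].
Insert 5: appended to row 1. P = [[1, 3, 5], [4, 6], [8]], Q = [[1, 3, 6], [2, 5], [4]].
Insert 7: appended to row 1. P = [[1, 3, 5, 7], [4, 6], [8]], Q = [[1, 3, 6, 7], [2, 5], [4]].
Insert 2: 2 bumps 3 from row 1; 3 bumps 4 from row 2; 4 bumps 8 from row 3; 8 starts row 4. P = [[1, 2, 5, 7], [3, 6], [4], [8]], Q = [[1, 3, 6, 7], [2, 5], [4], [8]].

So P = [[1, 2, 5, 7], [3, 6], [4], [8]], Q = [[1, 3, 6, 7], [2, 5], [4], [8]].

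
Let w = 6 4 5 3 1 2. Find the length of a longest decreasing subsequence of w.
4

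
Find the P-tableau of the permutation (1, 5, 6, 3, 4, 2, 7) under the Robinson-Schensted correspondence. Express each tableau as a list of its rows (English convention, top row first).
Insert 1: appended to row 1. P = [[1]].
Insert 5: appended to row 1. P = [[1, 5]].
Insert 6: appended to row 1. P = [[1, 5, 6]].
Insert 3: 3 bumps 5 from row 1; 5 starts row 2. P = [[1, 3, 6], [5]].
Insert 4: 4 bumps 6 from row 1; 6 appends to row 2. P = [[1, 3, 4], [5, 6]].
Insert 2: 2 bumps 3 from row 1; 3 bumps 5 from row 2; 5 starts row 3. P = [[1, 2, 4], [3, 6], [5]].
Insert 7: appended to row 1. P = [[1, 2, 4, 7], [3, 6], [5]].

So P = [[1, 2, 4, 7], [3, 6], [5]].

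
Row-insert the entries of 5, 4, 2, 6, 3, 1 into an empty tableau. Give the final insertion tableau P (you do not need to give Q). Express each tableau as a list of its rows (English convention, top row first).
P = [[1, 3], [2, 6], [4], [5]]

Insert 5: appended to row 1. P = [[5]].
Insert 4: 4 bumps 5 from row 1; 5 starts row 2. P = [[4], [5]].
Insert 2: 2 bumps 4 from row 1; 4 bumps 5 from row 2; 5 starts row 3. P = [[2], [4], [5]].
Insert 6: appended to row 1. P = [[2, 6], [4], [5]].
Insert 3: 3 bumps 6 from row 1; 6 appends to row 2. P = [[2, 3], [4, 6], [5]].
Insert 1: 1 bumps 2 from row 1; 2 bumps 4 from row 2; 4 bumps 5 from row 3; 5 starts row 4. P = [[1, 3], [2, 6], [4], [5]].

So P = [[1, 3], [2, 6], [4], [5]].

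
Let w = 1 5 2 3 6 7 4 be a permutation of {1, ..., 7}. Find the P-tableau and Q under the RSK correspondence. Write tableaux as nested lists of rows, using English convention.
Insert each entry of the permutation into P by Schensted row insertion, recording in Q the position of each new cell.

Insert 1: appended to row 1. P = [[1]].
Insert 5: appended to row 1. P = [[1, 5]].
Insert 2: 2 bumps 5 from row 1; 5 starts row 2. P = [[1, 2], [5]].
Insert 3: appended to row 1. P = [[1, 2, 3], [5]].
Insert 6: appended to row 1. P = [[1, 2, 3, 6], [5]].
Insert 7: appended to row 1. P = [[1, 2, 3, 6, 7], [5]].
Insert 4: 4 bumps 6 from row 1; 6 appends to row 2. P = [[1, 2, 3, 4, 7], [5, 6]].

So P = [[1, 2, 3, 4, 7], [5, 6]], Q = [[1, 2, 4, 5, 6], [3, 7]].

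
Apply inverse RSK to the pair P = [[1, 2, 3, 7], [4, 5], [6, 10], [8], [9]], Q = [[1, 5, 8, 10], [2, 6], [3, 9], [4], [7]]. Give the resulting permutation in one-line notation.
9 8 6 1 10 4 2 5 3 7

Reverse the RSK construction: for i from n down to 1, find the cell of Q containing i, remove the entry at that cell from P, and reverse-bump it up through P; the value ejected from row 1 is w(i).

Step i=10: Q has 10 at row 1, column 4; remove that cell from P, ejecting 7. So w(10) = 7. P is now [[1, 2, 3], [4, 5], [6, 10], [8], [9]].
Step i=9: Q has 9 at row 3, column 2; remove 10 from row 3 of P and reverse-bump: 10 enters row 2 and ejects 5; 5 enters row 1 and ejects 3. So w(9) = 3. P is now [[1, 2, 5], [4, 10], [6], [8], [9]].
Step i=8: Q has 8 at row 1, column 3; remove that cell from P, ejecting 5. So w(8) = 5. P is now [[1, 2], [4, 10], [6], [8], [9]].
Step i=7: Q has 7 at row 5, column 1; remove 9 from row 5 of P and reverse-bump: 9 enters row 4 and ejects 8; 8 enters row 3 and ejects 6; 6 enters row 2 and ejects 4; 4 enters row 1 and ejects 2. So w(7) = 2. P is now [[1, 4], [6, 10], [8], [9]].
Step i=6: Q has 6 at row 2, column 2; remove 10 from row 2 of P and reverse-bump: 10 enters row 1 and ejects 4. So w(6) = 4. P is now [[1, 10], [6], [8], [9]].
Step i=5: Q has 5 at row 1, column 2; remove that cell from P, ejecting 10. So w(5) = 10. P is now [[1], [6], [8], [9]].
Step i=4: Q has 4 at row 4, column 1; remove 9 from row 4 of P and reverse-bump: 9 enters row 3 and ejects 8; 8 enters row 2 and ejects 6; 6 enters row 1 and ejects 1. So w(4) = 1. P is now [[6], [8], [9]].
Step i=3: Q has 3 at row 3, column 1; remove 9 from row 3 of P and reverse-bump: 9 enters row 2 and ejects 8; 8 enters row 1 and ejects 6. So w(3) = 6. P is now [[8], [9]].
Step i=2: Q has 2 at row 2, column 1; remove 9 from row 2 of P and reverse-bump: 9 enters row 1 and ejects 8. So w(2) = 8. P is now [[9]].
Step i=1: Q has 1 at row 1, column 1; remove that cell from P, ejecting 9. So w(1) = 9. P is now [].

So w = 9 8 6 1 10 4 2 5 3 7.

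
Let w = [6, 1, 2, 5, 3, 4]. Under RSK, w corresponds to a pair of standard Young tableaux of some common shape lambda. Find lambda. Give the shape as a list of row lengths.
[4, 1, 1]

RSK row insertion gives P = [[1, 2, 3, 4], [5], [6]], which has shape [4, 1, 1].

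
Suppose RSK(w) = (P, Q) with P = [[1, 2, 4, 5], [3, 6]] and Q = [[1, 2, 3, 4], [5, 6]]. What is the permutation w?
Reverse the RSK construction: for i from n down to 1, find the cell of Q containing i, remove the entry at that cell from P, and reverse-bump it up through P; the value ejected from row 1 is w(i).

Step i=6: Q has 6 at row 2, column 2; remove 6 from row 2 of P and reverse-bump: 6 enters row 1 and ejects 5. So w(6) = 5. P is now [[1, 2, 4, 6], [3]].
Step i=5: Q has 5 at row 2, column 1; remove 3 from row 2 of P and reverse-bump: 3 enters row 1 and ejects 2. So w(5) = 2. P is now [[1, 3, 4, 6]].
Step i=4: Q has 4 at row 1, column 4; remove that cell from P, ejecting 6. So w(4) = 6. P is now [[1, 3, 4]].
Step i=3: Q has 3 at row 1, column 3; remove that cell from P, ejecting 4. So w(3) = 4. P is now [[1, 3]].
Step i=2: Q has 2 at row 1, column 2; remove that cell from P, ejecting 3. So w(2) = 3. P is now [[1]].
Step i=1: Q has 1 at row 1, column 1; remove that cell from P, ejecting 1. So w(1) = 1. P is now [].

So w = 1 3 4 6 2 5.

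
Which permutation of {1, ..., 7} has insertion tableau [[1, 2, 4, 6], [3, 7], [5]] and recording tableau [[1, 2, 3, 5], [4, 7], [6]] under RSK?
1 3 5 4 7 2 6

Reverse the RSK construction: for i from n down to 1, find the cell of Q containing i, remove the entry at that cell from P, and reverse-bump it up through P; the value ejected from row 1 is w(i).

Step i=7: Q has 7 at row 2, column 2; remove 7 from row 2 of P and reverse-bump: 7 enters row 1 and ejects 6. So w(7) = 6. P is now [[1, 2, 4, 7], [3], [5]].
Step i=6: Q has 6 at row 3, column 1; remove 5 from row 3 of P and reverse-bump: 5 enters row 2 and ejects 3; 3 enters row 1 and ejects 2. So w(6) = 2. P is now [[1, 3, 4, 7], [5]].
Step i=5: Q has 5 at row 1, column 4; remove that cell from P, ejecting 7. So w(5) = 7. P is now [[1, 3, 4], [5]].
Step i=4: Q has 4 at row 2, column 1; remove 5 from row 2 of P and reverse-bump: 5 enters row 1 and ejects 4. So w(4) = 4. P is now [[1, 3, 5]].
Step i=3: Q has 3 at row 1, column 3; remove that cell from P, ejecting 5. So w(3) = 5. P is now [[1, 3]].
Step i=2: Q has 2 at row 1, column 2; remove that cell from P, ejecting 3. So w(2) = 3. P is now [[1]].
Step i=1: Q has 1 at row 1, column 1; remove that cell from P, ejecting 1. So w(1) = 1. P is now [].

So w = 1 3 5 4 7 2 6.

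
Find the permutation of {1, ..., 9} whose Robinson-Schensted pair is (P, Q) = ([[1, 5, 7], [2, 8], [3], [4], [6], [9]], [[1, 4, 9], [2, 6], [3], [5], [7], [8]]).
9 6 4 8 3 5 2 1 7

Reverse RSK: for i = n, n-1, ..., 1, locate i in Q, remove the corresponding corner cell from P, and reverse-bump its entry up through P; the value ejected from row 1 is w(i).

So w = 9 6 4 8 3 5 2 1 7.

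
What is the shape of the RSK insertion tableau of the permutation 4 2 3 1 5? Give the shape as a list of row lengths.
[3, 1, 1]

Row-insert each entry into an empty tableau.

After inserting 4: P = [[4]].
After inserting 2: P = [[2], [4]].
After inserting 3: P = [[2, 3], [4]].
After inserting 1: P = [[1, 3], [2], [4]].
After inserting 5: P = [[1, 3, 5], [2], [4]].

The final insertion tableau P = [[1, 3, 5], [2], [4]] has shape [3, 1, 1].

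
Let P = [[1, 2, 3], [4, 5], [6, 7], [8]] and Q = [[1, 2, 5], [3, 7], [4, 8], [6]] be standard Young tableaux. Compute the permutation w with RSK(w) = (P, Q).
1 8 6 4 7 2 5 3

Reverse RSK: for i = n, n-1, ..., 1, locate i in Q, remove the corresponding corner cell from P, and reverse-bump its entry up through P; the value ejected from row 1 is w(i).

So w = 1 8 6 4 7 2 5 3.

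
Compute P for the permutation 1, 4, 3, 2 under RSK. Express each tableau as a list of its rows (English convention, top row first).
P = [[1, 2], [3], [4]]

After inserting 1: P = [[1]].
After inserting 4: P = [[1, 4]].
After inserting 3: P = [[1, 3], [4]].
After inserting 2: P = [[1, 2], [3], [4]].

So P = [[1, 2], [3], [4]].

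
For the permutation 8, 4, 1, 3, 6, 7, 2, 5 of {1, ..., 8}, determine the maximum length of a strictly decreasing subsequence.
4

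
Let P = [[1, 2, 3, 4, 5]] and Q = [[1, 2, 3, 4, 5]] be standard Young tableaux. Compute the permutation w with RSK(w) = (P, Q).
1 2 3 4 5

Reverse the RSK construction: for i from n down to 1, find the cell of Q containing i, remove the entry at that cell from P, and reverse-bump it up through P; the value ejected from row 1 is w(i).

Step i=5: Q has 5 at row 1, column 5; remove that cell from P, ejecting 5. So w(5) = 5. P is now [[1, 2, 3, 4]].
Step i=4: Q has 4 at row 1, column 4; remove that cell from P, ejecting 4. So w(4) = 4. P is now [[1, 2, 3]].
Step i=3: Q has 3 at row 1, column 3; remove that cell from P, ejecting 3. So w(3) = 3. P is now [[1, 2]].
Step i=2: Q has 2 at row 1, column 2; remove that cell from P, ejecting 2. So w(2) = 2. P is now [[1]].
Step i=1: Q has 1 at row 1, column 1; remove that cell from P, ejecting 1. So w(1) = 1. P is now [].

So w = 1 2 3 4 5.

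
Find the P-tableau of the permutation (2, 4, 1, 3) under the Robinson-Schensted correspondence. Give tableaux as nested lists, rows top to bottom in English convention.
Insert 2: appended to row 1. P = [[2]].
Insert 4: appended to row 1. P = [[2, 4]].
Insert 1: 1 bumps 2 from row 1; 2 starts row 2. P = [[1, 4], [2]].
Insert 3: 3 bumps 4 from row 1; 4 appends to row 2. P = [[1, 3], [2, 4]].

So P = [[1, 3], [2, 4]].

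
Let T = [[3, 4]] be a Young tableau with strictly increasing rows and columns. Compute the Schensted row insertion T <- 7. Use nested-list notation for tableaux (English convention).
[[3, 4, 7]]

7 is larger than every entry of row 1, so it is appended to row 1. The new tableau is [[3, 4, 7]].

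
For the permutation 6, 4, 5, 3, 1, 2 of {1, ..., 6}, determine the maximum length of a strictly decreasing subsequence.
4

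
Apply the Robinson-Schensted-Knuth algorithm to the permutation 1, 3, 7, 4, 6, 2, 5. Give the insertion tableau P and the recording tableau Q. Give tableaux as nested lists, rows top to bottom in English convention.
Insert each entry of the permutation into P by Schensted row insertion, recording in Q the position of each new cell.

Insert 1: appended to row 1. P = [[1]], Q = [[1]].
Insert 3: appended to row 1. P = [[1, 3]], Q = [[1, 2]].
Insert 7: appended to row 1. P = [[1, 3, 7]], Q = [[1, 2, 3]].
Insert 4: 4 bumps 7 from row 1; 7 starts row 2. P = [[1, 3, 4], [7]], Q = [[1, 2, 3], [4]].
Insert 6: appended to row 1. P = [[1, 3, 4, 6], [7]], Q = [[1, 2, 3, 5], [4]].
Insert 2: 2 bumps 3 from row 1; 3 bumps 7 from row 2; 7 starts row 3. P = [[1, 2, 4, 6], [3], [7]], Q = [[1, 2, 3, 5], [4], [6]].
Insert 5: 5 bumps 6 from row 1; 6 appends to row 2. P = [[1, 2, 4, 5], [3, 6], [7]], Q = [[1, 2, 3, 5], [4, 7], [6]].

So P = [[1, 2, 4, 5], [3, 6], [7]], Q = [[1, 2, 3, 5], [4, 7], [6]].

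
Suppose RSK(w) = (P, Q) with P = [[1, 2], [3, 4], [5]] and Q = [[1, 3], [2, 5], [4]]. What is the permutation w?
Reverse RSK: for i = n, n-1, ..., 1, locate i in Q, remove the corresponding corner cell from P, and reverse-bump its entry up through P; the value ejected from row 1 is w(i).

So w = 5 3 4 1 2.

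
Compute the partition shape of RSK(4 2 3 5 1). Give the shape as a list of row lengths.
Row-insert each entry into an empty tableau.

After inserting 4: P = [[4]].
After inserting 2: P = [[2], [4]].
After inserting 3: P = [[2, 3], [4]].
After inserting 5: P = [[2, 3, 5], [4]].
After inserting 1: P = [[1, 3, 5], [2], [4]].

The final insertion tableau P = [[1, 3, 5], [2], [4]] has shape [3, 1, 1].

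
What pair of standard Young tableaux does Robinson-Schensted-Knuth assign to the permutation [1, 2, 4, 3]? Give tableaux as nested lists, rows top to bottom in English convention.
P = [[1, 2, 3], [4]], Q = [[1, 2, 3], [4]]

Insert each entry of the permutation into P by Schensted row insertion, recording in Q the position of each new cell.

After inserting 1: P = [[1]].
After inserting 2: P = [[1, 2]].
After inserting 4: P = [[1, 2, 4]].
After inserting 3: P = [[1, 2, 3], [4]].

So P = [[1, 2, 3], [4]], Q = [[1, 2, 3], [4]].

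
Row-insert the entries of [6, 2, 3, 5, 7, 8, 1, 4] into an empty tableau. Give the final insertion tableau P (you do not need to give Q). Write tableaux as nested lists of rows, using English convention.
P = [[1, 3, 4, 7, 8], [2, 5], [6]]

After inserting 6: P = [[6]].
After inserting 2: P = [[2], [6]].
After inserting 3: P = [[2, 3], [6]].
After inserting 5: P = [[2, 3, 5], [6]].
After inserting 7: P = [[2, 3, 5, 7], [6]].
After inserting 8: P = [[2, 3, 5, 7, 8], [6]].
After inserting 1: P = [[1, 3, 5, 7, 8], [2], [6]].
After inserting 4: P = [[1, 3, 4, 7, 8], [2, 5], [6]].

So P = [[1, 3, 4, 7, 8], [2, 5], [6]].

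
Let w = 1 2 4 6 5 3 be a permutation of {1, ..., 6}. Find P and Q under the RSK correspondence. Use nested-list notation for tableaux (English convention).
P = [[1, 2, 3, 5], [4], [6]], Q = [[1, 2, 3, 4], [5], [6]]

Insert each entry of the permutation into P by Schensted row insertion, recording in Q the position of each new cell.

Insert 1: appended to row 1. P = [[1]], Q = [[1]].
Insert 2: appended to row 1. P = [[1, 2]], Q = [[1, 2]].
Insert 4: appended to row 1. P = [[1, 2, 4]], Q = [[1, 2, 3]].
Insert 6: appended to row 1. P = [[1, 2, 4, 6]], Q = [[1, 2, 3, 4]].
Insert 5: 5 bumps 6 from row 1; 6 starts row 2. P = [[1, 2, 4, 5], [6]], Q = [[1, 2, 3, 4], [5]].
Insert 3: 3 bumps 4 from row 1; 4 bumps 6 from row 2; 6 starts row 3. P = [[1, 2, 3, 5], [4], [6]], Q = [[1, 2, 3, 4], [5], [6]].

So P = [[1, 2, 3, 5], [4], [6]], Q = [[1, 2, 3, 4], [5], [6]].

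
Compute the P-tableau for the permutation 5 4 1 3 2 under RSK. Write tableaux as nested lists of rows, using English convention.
P = [[1, 2], [3], [4], [5]]

Insert 5: appended to row 1. P = [[5]].
Insert 4: 4 bumps 5 from row 1; 5 starts row 2. P = [[4], [5]].
Insert 1: 1 bumps 4 from row 1; 4 bumps 5 from row 2; 5 starts row 3. P = [[1], [4], [5]].
Insert 3: appended to row 1. P = [[1, 3], [4], [5]].
Insert 2: 2 bumps 3 from row 1; 3 bumps 4 from row 2; 4 bumps 5 from row 3; 5 starts row 4. P = [[1, 2], [3], [4], [5]].

So P = [[1, 2], [3], [4], [5]].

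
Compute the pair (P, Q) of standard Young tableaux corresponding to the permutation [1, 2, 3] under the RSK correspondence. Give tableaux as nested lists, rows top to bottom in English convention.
Insert each entry of the permutation into P by Schensted row insertion, recording in Q the position of each new cell.

After inserting 1: P = [[1]].
After inserting 2: P = [[1, 2]].
After inserting 3: P = [[1, 2, 3]].

So P = [[1, 2, 3]], Q = [[1, 2, 3]].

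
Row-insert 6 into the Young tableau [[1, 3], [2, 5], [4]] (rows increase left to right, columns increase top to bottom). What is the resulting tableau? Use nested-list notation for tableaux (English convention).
[[1, 3, 6], [2, 5], [4]]

6 is larger than every entry of row 1, so it is appended to row 1. The new tableau is [[1, 3, 6], [2, 5], [4]].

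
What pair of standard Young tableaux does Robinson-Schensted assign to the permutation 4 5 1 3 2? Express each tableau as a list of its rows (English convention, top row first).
Insert each entry of the permutation into P by Schensted row insertion, recording in Q the position of each new cell.

Insert 4: appended to row 1. P = [[4]].
Insert 5: appended to row 1. P = [[4, 5]].
Insert 1: 1 bumps 4 from row 1; 4 starts row 2. P = [[1, 5], [4]].
Insert 3: 3 bumps 5 from row 1; 5 appends to row 2. P = [[1, 3], [4, 5]].
Insert 2: 2 bumps 3 from row 1; 3 bumps 4 from row 2; 4 starts row 3. P = [[1, 2], [3, 5], [4]].

So P = [[1, 2], [3, 5], [4]], Q = [[1, 2], [3, 4], [5]].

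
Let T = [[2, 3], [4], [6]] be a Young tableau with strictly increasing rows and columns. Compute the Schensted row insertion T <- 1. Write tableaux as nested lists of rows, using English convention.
In row 1, 1 replaces 2 (the leftmost entry greater than 1); 2 is bumped to row 2. In row 2, 2 replaces 4 (the leftmost entry greater than 2); 4 is bumped to row 3. In row 3, 4 replaces 6 (the leftmost entry greater than 4); 6 is bumped to row 4. 6 starts a new row 4. The new tableau is [[1, 3], [2], [4], [6]].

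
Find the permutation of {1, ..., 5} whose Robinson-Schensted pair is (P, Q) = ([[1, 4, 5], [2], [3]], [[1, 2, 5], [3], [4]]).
3 4 2 1 5

Reverse the RSK construction: for i from n down to 1, find the cell of Q containing i, remove the entry at that cell from P, and reverse-bump it up through P; the value ejected from row 1 is w(i).

Step i=5: Q has 5 at row 1, column 3; remove that cell from P, ejecting 5. So w(5) = 5. P is now [[1, 4], [2], [3]].
Step i=4: Q has 4 at row 3, column 1; remove 3 from row 3 of P and reverse-bump: 3 enters row 2 and ejects 2; 2 enters row 1 and ejects 1. So w(4) = 1. P is now [[2, 4], [3]].
Step i=3: Q has 3 at row 2, column 1; remove 3 from row 2 of P and reverse-bump: 3 enters row 1 and ejects 2. So w(3) = 2. P is now [[3, 4]].
Step i=2: Q has 2 at row 1, column 2; remove that cell from P, ejecting 4. So w(2) = 4. P is now [[3]].
Step i=1: Q has 1 at row 1, column 1; remove that cell from P, ejecting 3. So w(1) = 3. P is now [].

So w = 3 4 2 1 5.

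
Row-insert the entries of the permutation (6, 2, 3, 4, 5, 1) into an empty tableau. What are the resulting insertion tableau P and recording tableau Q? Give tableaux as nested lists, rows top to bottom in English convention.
Insert each entry of the permutation into P by Schensted row insertion, recording in Q the position of each new cell.

Insert 6: appended to row 1. P = [[6]], Q = [[1]].
Insert 2: 2 bumps 6 from row 1; 6 starts row 2. P = [[2], [6]], Q = [[1], [2]].
Insert 3: appended to row 1. P = [[2, 3], [6]], Q = [[1, 3], [2]].
Insert 4: appended to row 1. P = [[2, 3, 4], [6]], Q = [[1, 3, 4], [2]].
Insert 5: appended to row 1. P = [[2, 3, 4, 5], [6]], Q = [[1, 3, 4, 5], [2]].
Insert 1: 1 bumps 2 from row 1; 2 bumps 6 from row 2; 6 starts row 3. P = [[1, 3, 4, 5], [2], [6]], Q = [[1, 3, 4, 5], [2], [6]].

So P = [[1, 3, 4, 5], [2], [6]], Q = [[1, 3, 4, 5], [2], [6]].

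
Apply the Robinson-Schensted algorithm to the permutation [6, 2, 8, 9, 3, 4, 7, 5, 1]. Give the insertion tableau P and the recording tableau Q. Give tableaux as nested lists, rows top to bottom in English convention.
Insert each entry of the permutation into P by Schensted row insertion, recording in Q the position of each new cell.

Insert 6: appended to row 1. P = [[6]].
Insert 2: 2 bumps 6 from row 1; 6 starts row 2. P = [[2], [6]].
Insert 8: appended to row 1. P = [[2, 8], [6]].
Insert 9: appended to row 1. P = [[2, 8, 9], [6]].
Insert 3: 3 bumps 8 from row 1; 8 appends to row 2. P = [[2, 3, 9], [6, 8]].
Insert 4: 4 bumps 9 from row 1; 9 appends to row 2. P = [[2, 3, 4], [6, 8, 9]].
Insert 7: appended to row 1. P = [[2, 3, 4, 7], [6, 8, 9]].
Insert 5: 5 bumps 7 from row 1; 7 bumps 8 from row 2; 8 starts row 3. P = [[2, 3, 4, 5], [6, 7, 9], [8]].
Insert 1: 1 bumps 2 from row 1; 2 bumps 6 from row 2; 6 bumps 8 from row 3; 8 starts row 4. P = [[1, 3, 4, 5], [2, 7, 9], [6], [8]].

So P = [[1, 3, 4, 5], [2, 7, 9], [6], [8]], Q = [[1, 3, 4, 7], [2, 5, 6], [8], [9]].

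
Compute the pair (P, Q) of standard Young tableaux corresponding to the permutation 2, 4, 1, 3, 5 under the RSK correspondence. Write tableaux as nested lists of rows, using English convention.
P = [[1, 3, 5], [2, 4]], Q = [[1, 2, 5], [3, 4]]

Insert each entry of the permutation into P by Schensted row insertion, recording in Q the position of each new cell.

Insert 2: appended to row 1. P = [[2]], Q = [[1]].
Insert 4: appended to row 1. P = [[2, 4]], Q = [[1, 2]].
Insert 1: 1 bumps 2 from row 1; 2 starts row 2. P = [[1, 4], [2]], Q = [[1, 2], [3]].
Insert 3: 3 bumps 4 from row 1; 4 appends to row 2. P = [[1, 3], [2, 4]], Q = [[1, 2], [3, 4]].
Insert 5: appended to row 1. P = [[1, 3, 5], [2, 4]], Q = [[1, 2, 5], [3, 4]].

So P = [[1, 3, 5], [2, 4]], Q = [[1, 2, 5], [3, 4]].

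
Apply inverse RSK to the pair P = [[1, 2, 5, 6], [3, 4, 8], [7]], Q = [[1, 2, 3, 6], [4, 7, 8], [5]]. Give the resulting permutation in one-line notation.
3 4 7 5 1 8 2 6

Reverse RSK: for i = n, n-1, ..., 1, locate i in Q, remove the corresponding corner cell from P, and reverse-bump its entry up through P; the value ejected from row 1 is w(i).

So w = 3 4 7 5 1 8 2 6.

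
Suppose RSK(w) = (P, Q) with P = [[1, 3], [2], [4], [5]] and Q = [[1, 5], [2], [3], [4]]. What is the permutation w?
Reverse the RSK construction: for i from n down to 1, find the cell of Q containing i, remove the entry at that cell from P, and reverse-bump it up through P; the value ejected from row 1 is w(i).

Step i=5: Q has 5 at row 1, column 2; remove that cell from P, ejecting 3. So w(5) = 3. P is now [[1], [2], [4], [5]].
Step i=4: Q has 4 at row 4, column 1; remove 5 from row 4 of P and reverse-bump: 5 enters row 3 and ejects 4; 4 enters row 2 and ejects 2; 2 enters row 1 and ejects 1. So w(4) = 1. P is now [[2], [4], [5]].
Step i=3: Q has 3 at row 3, column 1; remove 5 from row 3 of P and reverse-bump: 5 enters row 2 and ejects 4; 4 enters row 1 and ejects 2. So w(3) = 2. P is now [[4], [5]].
Step i=2: Q has 2 at row 2, column 1; remove 5 from row 2 of P and reverse-bump: 5 enters row 1 and ejects 4. So w(2) = 4. P is now [[5]].
Step i=1: Q has 1 at row 1, column 1; remove that cell from P, ejecting 5. So w(1) = 5. P is now [].

So w = 5 4 2 1 3.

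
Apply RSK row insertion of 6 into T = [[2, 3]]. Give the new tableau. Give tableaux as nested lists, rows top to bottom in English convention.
[[2, 3, 6]]

6 is larger than every entry of row 1, so it is appended to row 1. The new tableau is [[2, 3, 6]].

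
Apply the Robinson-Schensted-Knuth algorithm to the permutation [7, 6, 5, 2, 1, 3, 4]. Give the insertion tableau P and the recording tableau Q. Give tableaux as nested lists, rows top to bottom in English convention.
Insert each entry of the permutation into P by Schensted row insertion, recording in Q the position of each new cell.

Insert 7: appended to row 1. P = [[7]], Q = [[1]].
Insert 6: 6 bumps 7 from row 1; 7 starts row 2. P = [[6], [7]], Q = [[1], [2]].
Insert 5: 5 bumps 6 from row 1; 6 bumps 7 from row 2; 7 starts row 3. P = [[5], [6], [7]], Q = [[1], [2], [3]].
Insert 2: 2 bumps 5 from row 1; 5 bumps 6 from row 2; 6 bumps 7 from row 3; 7 starts row 4. P = [[2], [5], [6], [7]], Q = [[1], [2], [3], [4]].
Insert 1: 1 bumps 2 from row 1; 2 bumps 5 from row 2; 5 bumps 6 from row 3; 6 bumps 7 from row 4; 7 starts row 5. P = [[1], [2], [5], [6], [7]], Q = [[1], [2], [3], [4], [5]].
Insert 3: appended to row 1. P = [[1, 3], [2], [5], [6], [7]], Q = [[1, 6], [2], [3], [4], [5]].
Insert 4: appended to row 1. P = [[1, 3, 4], [2], [5], [6], [7]], Q = [[1, 6, 7], [2], [3], [4], [5]].

So P = [[1, 3, 4], [2], [5], [6], [7]], Q = [[1, 6, 7], [2], [3], [4], [5]].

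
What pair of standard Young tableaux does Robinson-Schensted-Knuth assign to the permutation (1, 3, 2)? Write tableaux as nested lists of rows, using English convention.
P = [[1, 2], [3]], Q = [[1, 2], [3]]

Insert each entry of the permutation into P by Schensted row insertion, recording in Q the position of each new cell.

Insert 1: appended to row 1. P = [[1]], Q = [[1]].
Insert 3: appended to row 1. P = [[1, 3]], Q = [[1, 2]].
Insert 2: 2 bumps 3 from row 1; 3 starts row 2. P = [[1, 2], [3]], Q = [[1, 2], [3]].

So P = [[1, 2], [3]], Q = [[1, 2], [3]].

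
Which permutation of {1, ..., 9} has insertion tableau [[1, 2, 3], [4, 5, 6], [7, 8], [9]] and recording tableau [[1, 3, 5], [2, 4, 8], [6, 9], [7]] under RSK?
4 1 9 7 8 5 2 6 3

Reverse RSK: for i = n, n-1, ..., 1, locate i in Q, remove the corresponding corner cell from P, and reverse-bump its entry up through P; the value ejected from row 1 is w(i).

So w = 4 1 9 7 8 5 2 6 3.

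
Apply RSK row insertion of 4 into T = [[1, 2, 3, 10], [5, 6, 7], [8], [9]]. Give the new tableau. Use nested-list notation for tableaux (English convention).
In row 1, 4 replaces 10 (the leftmost entry greater than 4); 10 is bumped to row 2. 10 is appended to row 2. The new tableau is [[1, 2, 3, 4], [5, 6, 7, 10], [8], [9]].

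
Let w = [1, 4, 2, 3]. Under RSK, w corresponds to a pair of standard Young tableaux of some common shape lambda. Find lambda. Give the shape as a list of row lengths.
[3, 1]

Row-insert each entry into an empty tableau.

After inserting 1: P = [[1]].
After inserting 4: P = [[1, 4]].
After inserting 2: P = [[1, 2], [4]].
After inserting 3: P = [[1, 2, 3], [4]].

The final insertion tableau P = [[1, 2, 3], [4]] has shape [3, 1].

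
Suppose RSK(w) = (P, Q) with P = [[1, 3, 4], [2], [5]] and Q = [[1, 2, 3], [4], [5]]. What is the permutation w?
2 3 5 4 1

Reverse the RSK construction: for i from n down to 1, find the cell of Q containing i, remove the entry at that cell from P, and reverse-bump it up through P; the value ejected from row 1 is w(i).

Step i=5: Q has 5 at row 3, column 1; remove 5 from row 3 of P and reverse-bump: 5 enters row 2 and ejects 2; 2 enters row 1 and ejects 1. So w(5) = 1. P is now [[2, 3, 4], [5]].
Step i=4: Q has 4 at row 2, column 1; remove 5 from row 2 of P and reverse-bump: 5 enters row 1 and ejects 4. So w(4) = 4. P is now [[2, 3, 5]].
Step i=3: Q has 3 at row 1, column 3; remove that cell from P, ejecting 5. So w(3) = 5. P is now [[2, 3]].
Step i=2: Q has 2 at row 1, column 2; remove that cell from P, ejecting 3. So w(2) = 3. P is now [[2]].
Step i=1: Q has 1 at row 1, column 1; remove that cell from P, ejecting 2. So w(1) = 2. P is now [].

So w = 2 3 5 4 1.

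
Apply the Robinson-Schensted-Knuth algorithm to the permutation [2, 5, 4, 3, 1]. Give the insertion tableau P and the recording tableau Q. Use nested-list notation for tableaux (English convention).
Insert each entry of the permutation into P by Schensted row insertion, recording in Q the position of each new cell.

Insert 2: appended to row 1. P = [[2]].
Insert 5: appended to row 1. P = [[2, 5]].
Insert 4: 4 bumps 5 from row 1; 5 starts row 2. P = [[2, 4], [5]].
Insert 3: 3 bumps 4 from row 1; 4 bumps 5 from row 2; 5 starts row 3. P = [[2, 3], [4], [5]].
Insert 1: 1 bumps 2 from row 1; 2 bumps 4 from row 2; 4 bumps 5 from row 3; 5 starts row 4. P = [[1, 3], [2], [4], [5]].

So P = [[1, 3], [2], [4], [5]], Q = [[1, 2], [3], [4], [5]].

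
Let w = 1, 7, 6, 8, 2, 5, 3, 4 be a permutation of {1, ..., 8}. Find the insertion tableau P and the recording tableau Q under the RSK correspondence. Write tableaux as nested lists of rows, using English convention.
Insert each entry of the permutation into P by Schensted row insertion, recording in Q the position of each new cell.

Insert 1: appended to row 1. P = [[1]], Q = [[1]].
Insert 7: appended to row 1. P = [[1, 7]], Q = [[1, 2]].
Insert 6: 6 bumps 7 from row 1; 7 starts row 2. P = [[1, 6], [7]], Q = [[1, 2], [3]].
Insert 8: appended to row 1. P = [[1, 6, 8], [7]], Q = [[1, 2, 4], [3]].
Insert 2: 2 bumps 6 from row 1; 6 bumps 7 from row 2; 7 starts row 3. P = [[1, 2, 8], [6], [7]], Q = [[1, 2, 4], [3], [5]].
Insert 5: 5 bumps 8 from row 1; 8 appends to row 2. P = [[1, 2, 5], [6, 8], [7]], Q = [[1, 2, 4], [3, 6], [5]].
Insert 3: 3 bumps 5 from row 1; 5 bumps 6 from row 2; 6 bumps 7 from row 3; 7 starts row 4. P = [[1, 2, 3], [5, 8], [6], [7]], Q = [[1, 2, 4], [3, 6], [5], [7]].
Insert 4: appended to row 1. P = [[1, 2, 3, 4], [5, 8], [6], [7]], Q = [[1, 2, 4, 8], [3, 6], [5], [7]].

So P = [[1, 2, 3, 4], [5, 8], [6], [7]], Q = [[1, 2, 4, 8], [3, 6], [5], [7]].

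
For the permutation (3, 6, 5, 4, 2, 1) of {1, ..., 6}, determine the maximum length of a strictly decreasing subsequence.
5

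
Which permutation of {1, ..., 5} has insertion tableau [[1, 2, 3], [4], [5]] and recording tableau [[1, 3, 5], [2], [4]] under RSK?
Reverse RSK: for i = n, n-1, ..., 1, locate i in Q, remove the corresponding corner cell from P, and reverse-bump its entry up through P; the value ejected from row 1 is w(i).

So w = 5 1 4 2 3.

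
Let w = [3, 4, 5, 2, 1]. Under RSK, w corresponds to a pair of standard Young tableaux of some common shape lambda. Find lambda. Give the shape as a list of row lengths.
[3, 1, 1]

Row-insert each entry into an empty tableau.

After inserting 3: P = [[3]].
After inserting 4: P = [[3, 4]].
After inserting 5: P = [[3, 4, 5]].
After inserting 2: P = [[2, 4, 5], [3]].
After inserting 1: P = [[1, 4, 5], [2], [3]].

The final insertion tableau P = [[1, 4, 5], [2], [3]] has shape [3, 1, 1].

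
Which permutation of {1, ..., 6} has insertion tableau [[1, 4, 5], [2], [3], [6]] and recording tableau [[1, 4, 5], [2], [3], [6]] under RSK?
6 3 2 4 5 1

Reverse the RSK construction: for i from n down to 1, find the cell of Q containing i, remove the entry at that cell from P, and reverse-bump it up through P; the value ejected from row 1 is w(i).

Step i=6: Q has 6 at row 4, column 1; remove 6 from row 4 of P and reverse-bump: 6 enters row 3 and ejects 3; 3 enters row 2 and ejects 2; 2 enters row 1 and ejects 1. So w(6) = 1. P is now [[2, 4, 5], [3], [6]].
Step i=5: Q has 5 at row 1, column 3; remove that cell from P, ejecting 5. So w(5) = 5. P is now [[2, 4], [3], [6]].
Step i=4: Q has 4 at row 1, column 2; remove that cell from P, ejecting 4. So w(4) = 4. P is now [[2], [3], [6]].
Step i=3: Q has 3 at row 3, column 1; remove 6 from row 3 of P and reverse-bump: 6 enters row 2 and ejects 3; 3 enters row 1 and ejects 2. So w(3) = 2. P is now [[3], [6]].
Step i=2: Q has 2 at row 2, column 1; remove 6 from row 2 of P and reverse-bump: 6 enters row 1 and ejects 3. So w(2) = 3. P is now [[6]].
Step i=1: Q has 1 at row 1, column 1; remove that cell from P, ejecting 6. So w(1) = 6. P is now [].

So w = 6 3 2 4 5 1.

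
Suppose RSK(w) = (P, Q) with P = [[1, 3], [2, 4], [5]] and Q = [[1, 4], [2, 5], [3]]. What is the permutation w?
Reverse RSK: for i = n, n-1, ..., 1, locate i in Q, remove the corresponding corner cell from P, and reverse-bump its entry up through P; the value ejected from row 1 is w(i).

So w = 5 2 1 4 3.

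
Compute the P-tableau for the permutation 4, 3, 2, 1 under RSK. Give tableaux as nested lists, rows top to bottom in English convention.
Insert 4: appended to row 1. P = [[4]].
Insert 3: 3 bumps 4 from row 1; 4 starts row 2. P = [[3], [4]].
Insert 2: 2 bumps 3 from row 1; 3 bumps 4 from row 2; 4 starts row 3. P = [[2], [3], [4]].
Insert 1: 1 bumps 2 from row 1; 2 bumps 3 from row 2; 3 bumps 4 from row 3; 4 starts row 4. P = [[1], [2], [3], [4]].

So P = [[1], [2], [3], [4]].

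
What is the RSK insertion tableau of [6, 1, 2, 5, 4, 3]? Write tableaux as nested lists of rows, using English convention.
Insert 6: appended to row 1. P = [[6]].
Insert 1: 1 bumps 6 from row 1; 6 starts row 2. P = [[1], [6]].
Insert 2: appended to row 1. P = [[1, 2], [6]].
Insert 5: appended to row 1. P = [[1, 2, 5], [6]].
Insert 4: 4 bumps 5 from row 1; 5 bumps 6 from row 2; 6 starts row 3. P = [[1, 2, 4], [5], [6]].
Insert 3: 3 bumps 4 from row 1; 4 bumps 5 from row 2; 5 bumps 6 from row 3; 6 starts row 4. P = [[1, 2, 3], [4], [5], [6]].

So P = [[1, 2, 3], [4], [5], [6]].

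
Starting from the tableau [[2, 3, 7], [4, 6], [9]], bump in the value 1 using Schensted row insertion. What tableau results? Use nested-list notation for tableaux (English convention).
[[1, 3, 7], [2, 6], [4], [9]]

In row 1, 1 replaces 2 (the leftmost entry greater than 1); 2 is bumped to row 2. In row 2, 2 replaces 4 (the leftmost entry greater than 2); 4 is bumped to row 3. In row 3, 4 replaces 9 (the leftmost entry greater than 4); 9 is bumped to row 4. 9 starts a new row 4. The new tableau is [[1, 3, 7], [2, 6], [4], [9]].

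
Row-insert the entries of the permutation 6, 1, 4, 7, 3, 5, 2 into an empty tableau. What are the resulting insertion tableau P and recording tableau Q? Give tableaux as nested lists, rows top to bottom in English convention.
Insert each entry of the permutation into P by Schensted row insertion, recording in Q the position of each new cell.

Insert 6: appended to row 1. P = [[6]].
Insert 1: 1 bumps 6 from row 1; 6 starts row 2. P = [[1], [6]].
Insert 4: appended to row 1. P = [[1, 4], [6]].
Insert 7: appended to row 1. P = [[1, 4, 7], [6]].
Insert 3: 3 bumps 4 from row 1; 4 bumps 6 from row 2; 6 starts row 3. P = [[1, 3, 7], [4], [6]].
Insert 5: 5 bumps 7 from row 1; 7 appends to row 2. P = [[1, 3, 5], [4, 7], [6]].
Insert 2: 2 bumps 3 from row 1; 3 bumps 4 from row 2; 4 bumps 6 from row 3; 6 starts row 4. P = [[1, 2, 5], [3, 7], [4], [6]].

So P = [[1, 2, 5], [3, 7], [4], [6]], Q = [[1, 3, 4], [2, 6], [5], [7]].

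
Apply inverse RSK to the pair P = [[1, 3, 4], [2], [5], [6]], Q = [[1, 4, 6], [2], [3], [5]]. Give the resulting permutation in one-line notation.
Reverse the RSK construction: for i from n down to 1, find the cell of Q containing i, remove the entry at that cell from P, and reverse-bump it up through P; the value ejected from row 1 is w(i).

Step i=6: Q has 6 at row 1, column 3; remove that cell from P, ejecting 4. So w(6) = 4. P is now [[1, 3], [2], [5], [6]].
Step i=5: Q has 5 at row 4, column 1; remove 6 from row 4 of P and reverse-bump: 6 enters row 3 and ejects 5; 5 enters row 2 and ejects 2; 2 enters row 1 and ejects 1. So w(5) = 1. P is now [[2, 3], [5], [6]].
Step i=4: Q has 4 at row 1, column 2; remove that cell from P, ejecting 3. So w(4) = 3. P is now [[2], [5], [6]].
Step i=3: Q has 3 at row 3, column 1; remove 6 from row 3 of P and reverse-bump: 6 enters row 2 and ejects 5; 5 enters row 1 and ejects 2. So w(3) = 2. P is now [[5], [6]].
Step i=2: Q has 2 at row 2, column 1; remove 6 from row 2 of P and reverse-bump: 6 enters row 1 and ejects 5. So w(2) = 5. P is now [[6]].
Step i=1: Q has 1 at row 1, column 1; remove that cell from P, ejecting 6. So w(1) = 6. P is now [].

So w = 6 5 2 3 1 4.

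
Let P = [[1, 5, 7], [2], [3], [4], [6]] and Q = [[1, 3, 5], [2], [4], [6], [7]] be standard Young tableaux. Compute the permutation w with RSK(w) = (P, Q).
6 4 5 3 7 2 1

Reverse the RSK construction: for i from n down to 1, find the cell of Q containing i, remove the entry at that cell from P, and reverse-bump it up through P; the value ejected from row 1 is w(i).

Step i=7: Q has 7 at row 5, column 1; remove 6 from row 5 of P and reverse-bump: 6 enters row 4 and ejects 4; 4 enters row 3 and ejects 3; 3 enters row 2 and ejects 2; 2 enters row 1 and ejects 1. So w(7) = 1. P is now [[2, 5, 7], [3], [4], [6]].
Step i=6: Q has 6 at row 4, column 1; remove 6 from row 4 of P and reverse-bump: 6 enters row 3 and ejects 4; 4 enters row 2 and ejects 3; 3 enters row 1 and ejects 2. So w(6) = 2. P is now [[3, 5, 7], [4], [6]].
Step i=5: Q has 5 at row 1, column 3; remove that cell from P, ejecting 7. So w(5) = 7. P is now [[3, 5], [4], [6]].
Step i=4: Q has 4 at row 3, column 1; remove 6 from row 3 of P and reverse-bump: 6 enters row 2 and ejects 4; 4 enters row 1 and ejects 3. So w(4) = 3. P is now [[4, 5], [6]].
Step i=3: Q has 3 at row 1, column 2; remove that cell from P, ejecting 5. So w(3) = 5. P is now [[4], [6]].
Step i=2: Q has 2 at row 2, column 1; remove 6 from row 2 of P and reverse-bump: 6 enters row 1 and ejects 4. So w(2) = 4. P is now [[6]].
Step i=1: Q has 1 at row 1, column 1; remove that cell from P, ejecting 6. So w(1) = 6. P is now [].

So w = 6 4 5 3 7 2 1.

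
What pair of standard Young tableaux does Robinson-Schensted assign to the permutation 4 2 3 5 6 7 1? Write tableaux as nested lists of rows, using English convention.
P = [[1, 3, 5, 6, 7], [2], [4]], Q = [[1, 3, 4, 5, 6], [2], [7]]

Insert each entry of the permutation into P by Schensted row insertion, recording in Q the position of each new cell.

Insert 4: appended to row 1. P = [[4]].
Insert 2: 2 bumps 4 from row 1; 4 starts row 2. P = [[2], [4]].
Insert 3: appended to row 1. P = [[2, 3], [4]].
Insert 5: appended to row 1. P = [[2, 3, 5], [4]].
Insert 6: appended to row 1. P = [[2, 3, 5, 6], [4]].
Insert 7: appended to row 1. P = [[2, 3, 5, 6, 7], [4]].
Insert 1: 1 bumps 2 from row 1; 2 bumps 4 from row 2; 4 starts row 3. P = [[1, 3, 5, 6, 7], [2], [4]].

So P = [[1, 3, 5, 6, 7], [2], [4]], Q = [[1, 3, 4, 5, 6], [2], [7]].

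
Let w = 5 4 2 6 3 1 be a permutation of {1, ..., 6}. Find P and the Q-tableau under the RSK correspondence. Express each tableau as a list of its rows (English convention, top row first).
Insert each entry of the permutation into P by Schensted row insertion, recording in Q the position of each new cell.

Insert 5: appended to row 1. P = [[5]].
Insert 4: 4 bumps 5 from row 1; 5 starts row 2. P = [[4], [5]].
Insert 2: 2 bumps 4 from row 1; 4 bumps 5 from row 2; 5 starts row 3. P = [[2], [4], [5]].
Insert 6: appended to row 1. P = [[2, 6], [4], [5]].
Insert 3: 3 bumps 6 from row 1; 6 appends to row 2. P = [[2, 3], [4, 6], [5]].
Insert 1: 1 bumps 2 from row 1; 2 bumps 4 from row 2; 4 bumps 5 from row 3; 5 starts row 4. P = [[1, 3], [2, 6], [4], [5]].

So P = [[1, 3], [2, 6], [4], [5]], Q = [[1, 4], [2, 5], [3], [6]].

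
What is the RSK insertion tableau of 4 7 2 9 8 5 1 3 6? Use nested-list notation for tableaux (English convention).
P = [[1, 3, 6], [2, 5, 8], [4, 7], [9]]

Insert 4: appended to row 1. P = [[4]].
Insert 7: appended to row 1. P = [[4, 7]].
Insert 2: 2 bumps 4 from row 1; 4 starts row 2. P = [[2, 7], [4]].
Insert 9: appended to row 1. P = [[2, 7, 9], [4]].
Insert 8: 8 bumps 9 from row 1; 9 appends to row 2. P = [[2, 7, 8], [4, 9]].
Insert 5: 5 bumps 7 from row 1; 7 bumps 9 from row 2; 9 starts row 3. P = [[2, 5, 8], [4, 7], [9]].
Insert 1: 1 bumps 2 from row 1; 2 bumps 4 from row 2; 4 bumps 9 from row 3; 9 starts row 4. P = [[1, 5, 8], [2, 7], [4], [9]].
Insert 3: 3 bumps 5 from row 1; 5 bumps 7 from row 2; 7 appends to row 3. P = [[1, 3, 8], [2, 5], [4, 7], [9]].
Insert 6: 6 bumps 8 from row 1; 8 appends to row 2. P = [[1, 3, 6], [2, 5, 8], [4, 7], [9]].

So P = [[1, 3, 6], [2, 5, 8], [4, 7], [9]].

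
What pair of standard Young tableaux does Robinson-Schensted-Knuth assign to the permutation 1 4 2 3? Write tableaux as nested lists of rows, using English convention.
P = [[1, 2, 3], [4]], Q = [[1, 2, 4], [3]]

Insert each entry of the permutation into P by Schensted row insertion, recording in Q the position of each new cell.

Insert 1: appended to row 1. P = [[1]], Q = [[1]].
Insert 4: appended to row 1. P = [[1, 4]], Q = [[1, 2]].
Insert 2: 2 bumps 4 from row 1; 4 starts row 2. P = [[1, 2], [4]], Q = [[1, 2], [3]].
Insert 3: appended to row 1. P = [[1, 2, 3], [4]], Q = [[1, 2, 4], [3]].

So P = [[1, 2, 3], [4]], Q = [[1, 2, 4], [3]].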